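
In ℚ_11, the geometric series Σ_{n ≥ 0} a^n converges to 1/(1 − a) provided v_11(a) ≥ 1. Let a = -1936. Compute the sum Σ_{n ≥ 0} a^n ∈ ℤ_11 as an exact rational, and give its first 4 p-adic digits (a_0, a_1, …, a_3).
Σ a^n = 1/(1 − a) = 1/1937;  first 4 digits = (1, 0, 6, 9)

v_11(a) = 2 ≥ 1, so the series converges in ℤ_11 to 1/(1 − a) = 1/(1 − (-1936)) = 1/1937. Expand this rational in ℤ_11: compute digits iteratively via d_i = x_i mod 11, x_{i+1} = (x_i − d_i)/11. The first 4 digits are (1, 0, 6, 9).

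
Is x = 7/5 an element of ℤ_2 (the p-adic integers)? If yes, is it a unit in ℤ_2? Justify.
x ∈ ℤ_2^× (unit); v_2(x) = 0

ℤ_2 = {x ∈ ℚ_2 : v_2(x) ≥ 0} and ℤ_2^× = {x ∈ ℤ_2 : v_2(x) = 0}. Here v_2(7/5) = v_2(num) − v_2(den) = 0; compare against these criteria.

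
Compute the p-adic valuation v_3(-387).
v_3(-387) = 2

v_3(n) is the largest exponent k such that 3^k divides n. Factor out: -387 = -3^2 · 43. (Sign doesn't affect v_p.) So v_3(-387) = 2.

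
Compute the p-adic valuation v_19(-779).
v_19(-779) = 1

v_19(n) is the largest exponent k such that 19^k divides n. Factor out: -779 = -19^1 · 41. (Sign doesn't affect v_p.) So v_19(-779) = 1.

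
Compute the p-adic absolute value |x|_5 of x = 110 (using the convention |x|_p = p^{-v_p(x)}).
|110|_5 = 1/5

Step 1 — compute v_5(x) by factoring powers of 5 out of the numerator and denominator: v_5(110) = 1. Step 2 — apply |x|_p = p^{-v_p(x)} = 5^{-1} = 1/5.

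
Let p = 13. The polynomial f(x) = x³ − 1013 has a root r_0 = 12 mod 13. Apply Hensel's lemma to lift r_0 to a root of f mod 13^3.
r_2 = 337 (mod 2197)

Hensel: r_{i+1} = r_i − f(r_i)/f′(r_i) mod 13^{i+2}, where f′(x) = 3x². Iterate:
  r_0 = 12 (mod 13)
  r_1 = 168 (mod 169)
  r_2 = 337 (mod 2197)
Final: r = 337 with f(r) ≡ 0 mod 13^3.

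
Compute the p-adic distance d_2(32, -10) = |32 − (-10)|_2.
d_2(32, -10) = 1/2

Step 1 — x − y = 32 − (-10) = 42. Step 2 — v_2(42) = 1 (factor: 42 = (2^1 · 21); the sign does not affect v_p). Step 3 — |x − y|_2 = 2^{-1} = 1/2.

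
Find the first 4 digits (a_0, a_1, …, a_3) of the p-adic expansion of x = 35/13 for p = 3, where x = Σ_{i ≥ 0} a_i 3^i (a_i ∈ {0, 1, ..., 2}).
(a_0, …, a_3) = (2, 0, 1, 2)

v_3(35/13) = 0 (numerator and denominator both coprime to 3), so x ∈ ℤ_3^×. Compute digits iteratively via a_i = x_i mod 3, x_{i+1} = (x_i − a_i)/3, with x_0 = x:
  x_0 = 35/13;  a_0 = 2;  x_1 = (x_0 − 2)/3 = 3/13
  x_1 = 3/13;  a_1 = 0;  x_2 = (x_1 − 0)/3 = 1/13
  x_2 = 1/13;  a_2 = 1;  x_3 = (x_2 − 1)/3 = -4/13
  x_3 = -4/13;  a_3 = 2;  x_4 = (x_3 − 2)/3 = -10/13
Digits: (2, 0, 1, 2).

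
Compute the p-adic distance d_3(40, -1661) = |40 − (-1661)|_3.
d_3(40, -1661) = 1/243

Step 1 — x − y = 40 − (-1661) = 1701. Step 2 — v_3(1701) = 5 (factor: 1701 = (3^5 · 7); the sign does not affect v_p). Step 3 — |x − y|_3 = 3^{-5} = 1/243.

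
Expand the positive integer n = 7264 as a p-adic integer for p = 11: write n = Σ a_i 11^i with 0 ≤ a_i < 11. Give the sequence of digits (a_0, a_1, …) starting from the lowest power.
(a_0, a_1, …) = (4, 0, 5, 5)

Repeated division by 11 gives the digits low-to-high: 7264 = 4 + 5·11^2 + 5·11^3. Digit sequence: (4, 0, 5, 5).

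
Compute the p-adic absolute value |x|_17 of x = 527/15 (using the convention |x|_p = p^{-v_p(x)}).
|527/15|_17 = 1/17

Step 1 — compute v_17(x) by factoring powers of 17 out of the numerator and denominator: v_17(527/15) = 1. Step 2 — apply |x|_p = p^{-v_p(x)} = 17^{-1} = 1/17.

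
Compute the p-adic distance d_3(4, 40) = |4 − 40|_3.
d_3(4, 40) = 1/9

Step 1 — x − y = 4 − 40 = -36. Step 2 — v_3(-36) = 2 (factor: -36 = −(3^2 · 4); the sign does not affect v_p). Step 3 — |x − y|_3 = 3^{-2} = 1/9.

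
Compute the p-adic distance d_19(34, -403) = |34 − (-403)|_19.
d_19(34, -403) = 1/19

Step 1 — x − y = 34 − (-403) = 437. Step 2 — v_19(437) = 1 (factor: 437 = (19^1 · 23); the sign does not affect v_p). Step 3 — |x − y|_19 = 19^{-1} = 1/19.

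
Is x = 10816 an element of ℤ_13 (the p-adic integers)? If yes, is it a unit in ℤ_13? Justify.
x ∈ ℤ_13 but not a unit; v_13(x) = 2 > 0

ℤ_13 = {x ∈ ℚ_13 : v_13(x) ≥ 0} and ℤ_13^× = {x ∈ ℤ_13 : v_13(x) = 0}. Here v_13(10816) = v_13(num) − v_13(den) = 2; compare against these criteria.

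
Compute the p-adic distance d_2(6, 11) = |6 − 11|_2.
d_2(6, 11) = 1

Step 1 — x − y = 6 − 11 = -5. Step 2 — v_2(-5) = 0 (factor: -5 = −(2^0 · 5); the sign does not affect v_p). Step 3 — |x − y|_2 = 2^{0} = 1.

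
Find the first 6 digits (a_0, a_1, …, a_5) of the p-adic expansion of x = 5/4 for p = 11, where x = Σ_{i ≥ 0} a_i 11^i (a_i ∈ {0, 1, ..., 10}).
(a_0, …, a_5) = (4, 8, 2, 8, 2, 8)

v_11(5/4) = 0 (numerator and denominator both coprime to 11), so x ∈ ℤ_11^×. Compute digits iteratively via a_i = x_i mod 11, x_{i+1} = (x_i − a_i)/11, with x_0 = x:
  x_0 = 5/4;  a_0 = 4;  x_1 = (x_0 − 4)/11 = -1/4
  x_1 = -1/4;  a_1 = 8;  x_2 = (x_1 − 8)/11 = -3/4
  x_2 = -3/4;  a_2 = 2;  x_3 = (x_2 − 2)/11 = -1/4
  x_3 = -1/4;  a_3 = 8;  x_4 = (x_3 − 8)/11 = -3/4
  x_4 = -3/4;  a_4 = 2;  x_5 = (x_4 − 2)/11 = -1/4
  x_5 = -1/4;  a_5 = 8;  x_6 = (x_5 − 8)/11 = -3/4
Digits: (4, 8, 2, 8, 2, 8).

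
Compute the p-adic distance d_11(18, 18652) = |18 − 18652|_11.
d_11(18, 18652) = 1/1331

Step 1 — x − y = 18 − 18652 = -18634. Step 2 — v_11(-18634) = 3 (factor: -18634 = −(11^3 · 14); the sign does not affect v_p). Step 3 — |x − y|_11 = 11^{-3} = 1/1331.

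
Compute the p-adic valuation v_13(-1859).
v_13(-1859) = 2

v_13(n) is the largest exponent k such that 13^k divides n. Factor out: -1859 = -13^2 · 11. (Sign doesn't affect v_p.) So v_13(-1859) = 2.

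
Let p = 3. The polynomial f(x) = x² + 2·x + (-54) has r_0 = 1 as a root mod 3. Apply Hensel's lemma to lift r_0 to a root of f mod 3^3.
r_2 = 25 (mod 27)

Hensel: r_{i+1} = r_i − f(r_i)·(f′(r_i))^{-1} mod 3^{i+2}, f′(x) = 2x + 2. Iterate:
  r_0 = 1 (mod 3)
  r_1 = 7 (mod 9)
  r_2 = 25 (mod 27)
Final: r = 25 satisfies f(r) ≡ 0 mod 3^3.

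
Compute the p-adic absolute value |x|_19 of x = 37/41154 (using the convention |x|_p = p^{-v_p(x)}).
|37/41154|_19 = 6859

Step 1 — compute v_19(x) by factoring powers of 19 out of the numerator and denominator: v_19(37/41154) = -3. Step 2 — apply |x|_p = p^{-v_p(x)} = 19^{3} = 6859.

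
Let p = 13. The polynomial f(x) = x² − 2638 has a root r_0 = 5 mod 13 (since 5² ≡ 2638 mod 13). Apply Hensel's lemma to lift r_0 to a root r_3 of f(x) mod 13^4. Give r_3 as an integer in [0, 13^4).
r_3 = 8767 (mod 28561)

Hensel's recurrence: r_{i+1} = r_i − f(r_i)·(f′(r_i))^{-1} mod 13^{i+2}, with f′(x) = 2x. Iterate:
  r_0 = 5 (mod 13)
  r_1 = 148 (mod 169)
  r_2 = 2176 (mod 2197)
  r_3 = 8767 (mod 28561)
Final: r_3 = 8767, and one checks f(r_3) ≡ 0 mod 13^4.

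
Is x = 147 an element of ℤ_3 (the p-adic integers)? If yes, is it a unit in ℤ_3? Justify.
x ∈ ℤ_3 but not a unit; v_3(x) = 1 > 0

ℤ_3 = {x ∈ ℚ_3 : v_3(x) ≥ 0} and ℤ_3^× = {x ∈ ℤ_3 : v_3(x) = 0}. Here v_3(147) = v_3(num) − v_3(den) = 1; compare against these criteria.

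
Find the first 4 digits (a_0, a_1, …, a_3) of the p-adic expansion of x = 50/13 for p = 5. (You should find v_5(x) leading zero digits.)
(a_0, …, a_3) = (0, 0, 4, 0)

v_5(50/13) = 2, so a_0 = ... = a_1 = 0. Factor out: x = 5^2 · u with u = 2/13 a unit in ℤ_5. Expand u iteratively via a_{v+i} = u_i mod 5, u_{i+1} = (u_i − a_{v+i})/5:
  u_0 = 2/13;  a_2 = 4;  u_1 = (u_0 − 4)/5 = -10/13
  u_1 = -10/13;  a_3 = 0;  u_2 = (u_1 − 0)/5 = -2/13
Digits: (0, 0, 4, 0).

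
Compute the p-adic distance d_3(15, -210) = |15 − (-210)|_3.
d_3(15, -210) = 1/9

Step 1 — x − y = 15 − (-210) = 225. Step 2 — v_3(225) = 2 (factor: 225 = (3^2 · 25); the sign does not affect v_p). Step 3 — |x − y|_3 = 3^{-2} = 1/9.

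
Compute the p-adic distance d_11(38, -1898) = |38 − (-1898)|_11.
d_11(38, -1898) = 1/121

Step 1 — x − y = 38 − (-1898) = 1936. Step 2 — v_11(1936) = 2 (factor: 1936 = (11^2 · 16); the sign does not affect v_p). Step 3 — |x − y|_11 = 11^{-2} = 1/121.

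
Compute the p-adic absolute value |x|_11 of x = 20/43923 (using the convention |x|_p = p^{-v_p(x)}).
|20/43923|_11 = 14641

Step 1 — compute v_11(x) by factoring powers of 11 out of the numerator and denominator: v_11(20/43923) = -4. Step 2 — apply |x|_p = p^{-v_p(x)} = 11^{4} = 14641.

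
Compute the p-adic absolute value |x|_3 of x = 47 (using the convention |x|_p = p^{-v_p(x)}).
|47|_3 = 1

Step 1 — compute v_3(x) by factoring powers of 3 out of the numerator and denominator: v_3(47) = 0. Step 2 — apply |x|_p = p^{-v_p(x)} = 3^{0} = 1.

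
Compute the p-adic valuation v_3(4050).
v_3(4050) = 4

v_3(n) is the largest exponent k such that 3^k divides n. Factor out: 4050 = 3^4 · 50. (Sign doesn't affect v_p.) So v_3(4050) = 4.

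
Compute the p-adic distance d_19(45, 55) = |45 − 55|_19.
d_19(45, 55) = 1

Step 1 — x − y = 45 − 55 = -10. Step 2 — v_19(-10) = 0 (factor: -10 = −(19^0 · 10); the sign does not affect v_p). Step 3 — |x − y|_19 = 19^{0} = 1.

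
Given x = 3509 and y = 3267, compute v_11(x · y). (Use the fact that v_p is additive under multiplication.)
v_11(11463903) = 4

v_p(x) = 2 (factor: 3509 = 11^2 · 29); v_p(y) = 2 (factor: 3267 = 11^2 · 27). Additivity: v_p(xy) = v_p(x) + v_p(y) = 2 + 2 = 4. (Direct check: xy = 11463903 = 11^4 · (783).)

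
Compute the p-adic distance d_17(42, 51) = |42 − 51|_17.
d_17(42, 51) = 1

Step 1 — x − y = 42 − 51 = -9. Step 2 — v_17(-9) = 0 (factor: -9 = −(17^0 · 9); the sign does not affect v_p). Step 3 — |x − y|_17 = 17^{0} = 1.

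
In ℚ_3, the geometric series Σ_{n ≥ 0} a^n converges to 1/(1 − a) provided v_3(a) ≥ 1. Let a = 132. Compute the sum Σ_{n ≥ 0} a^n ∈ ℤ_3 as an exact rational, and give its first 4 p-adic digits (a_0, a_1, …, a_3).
Σ a^n = 1/(1 − a) = -1/131;  first 4 digits = (1, 2, 0, 1)

v_3(a) = 1 ≥ 1, so the series converges in ℤ_3 to 1/(1 − a) = 1/(1 − 132) = -1/131. Expand this rational in ℤ_3: compute digits iteratively via d_i = x_i mod 3, x_{i+1} = (x_i − d_i)/3. The first 4 digits are (1, 2, 0, 1).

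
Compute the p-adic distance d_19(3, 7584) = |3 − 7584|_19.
d_19(3, 7584) = 1/361

Step 1 — x − y = 3 − 7584 = -7581. Step 2 — v_19(-7581) = 2 (factor: -7581 = −(19^2 · 21); the sign does not affect v_p). Step 3 — |x − y|_19 = 19^{-2} = 1/361.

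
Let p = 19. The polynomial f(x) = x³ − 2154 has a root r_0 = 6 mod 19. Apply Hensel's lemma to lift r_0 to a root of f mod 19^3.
r_2 = 4737 (mod 6859)

Hensel: r_{i+1} = r_i − f(r_i)/f′(r_i) mod 19^{i+2}, where f′(x) = 3x². Iterate:
  r_0 = 6 (mod 19)
  r_1 = 44 (mod 361)
  r_2 = 4737 (mod 6859)
Final: r = 4737 with f(r) ≡ 0 mod 19^3.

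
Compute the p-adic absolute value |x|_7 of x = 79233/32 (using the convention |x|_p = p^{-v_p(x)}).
|79233/32|_7 = 1/2401

Step 1 — compute v_7(x) by factoring powers of 7 out of the numerator and denominator: v_7(79233/32) = 4. Step 2 — apply |x|_p = p^{-v_p(x)} = 7^{-4} = 1/2401.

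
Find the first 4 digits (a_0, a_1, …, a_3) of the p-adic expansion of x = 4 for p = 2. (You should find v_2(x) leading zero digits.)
(a_0, …, a_3) = (0, 0, 1, 0)

v_2(4) = 2, so a_0 = ... = a_1 = 0. Factor out: x = 2^2 · u with u = 1 a unit in ℤ_2. Expand u iteratively via a_{v+i} = u_i mod 2, u_{i+1} = (u_i − a_{v+i})/2:
  u_0 = 1;  a_2 = 1;  u_1 = (u_0 − 1)/2 = 0
  u_1 = 0;  a_3 = 0;  u_2 = (u_1 − 0)/2 = 0
Digits: (0, 0, 1, 0).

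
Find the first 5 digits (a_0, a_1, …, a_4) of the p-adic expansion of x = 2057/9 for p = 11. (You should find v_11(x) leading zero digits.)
(a_0, …, a_4) = (0, 0, 8, 8, 9)

v_11(2057/9) = 2, so a_0 = ... = a_1 = 0. Factor out: x = 11^2 · u with u = 17/9 a unit in ℤ_11. Expand u iteratively via a_{v+i} = u_i mod 11, u_{i+1} = (u_i − a_{v+i})/11:
  u_0 = 17/9;  a_2 = 8;  u_1 = (u_0 − 8)/11 = -5/9
  u_1 = -5/9;  a_3 = 8;  u_2 = (u_1 − 8)/11 = -7/9
  u_2 = -7/9;  a_4 = 9;  u_3 = (u_2 − 9)/11 = -8/9
Digits: (0, 0, 8, 8, 9).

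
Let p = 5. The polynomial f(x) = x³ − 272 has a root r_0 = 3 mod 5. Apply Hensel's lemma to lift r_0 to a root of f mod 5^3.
r_2 = 113 (mod 125)

Hensel: r_{i+1} = r_i − f(r_i)/f′(r_i) mod 5^{i+2}, where f′(x) = 3x². Iterate:
  r_0 = 3 (mod 5)
  r_1 = 13 (mod 25)
  r_2 = 113 (mod 125)
Final: r = 113 with f(r) ≡ 0 mod 5^3.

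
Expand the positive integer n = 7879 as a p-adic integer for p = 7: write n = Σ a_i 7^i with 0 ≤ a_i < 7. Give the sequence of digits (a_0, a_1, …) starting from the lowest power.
(a_0, a_1, …) = (4, 5, 6, 1, 3)

Repeated division by 7 gives the digits low-to-high: 7879 = 4 + 5·7^1 + 6·7^2 + 1·7^3 + 3·7^4. Digit sequence: (4, 5, 6, 1, 3).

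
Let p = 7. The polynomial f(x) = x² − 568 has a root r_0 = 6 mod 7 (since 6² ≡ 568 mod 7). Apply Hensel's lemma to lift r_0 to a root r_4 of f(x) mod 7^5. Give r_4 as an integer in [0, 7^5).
r_4 = 10618 (mod 16807)

Hensel's recurrence: r_{i+1} = r_i − f(r_i)·(f′(r_i))^{-1} mod 7^{i+2}, with f′(x) = 2x. Iterate:
  r_0 = 6 (mod 7)
  r_1 = 34 (mod 49)
  r_2 = 328 (mod 343)
  r_3 = 1014 (mod 2401)
  r_4 = 10618 (mod 16807)
Final: r_4 = 10618, and one checks f(r_4) ≡ 0 mod 7^5.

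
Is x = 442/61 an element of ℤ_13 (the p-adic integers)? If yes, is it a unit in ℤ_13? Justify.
x ∈ ℤ_13 but not a unit; v_13(x) = 1 > 0

ℤ_13 = {x ∈ ℚ_13 : v_13(x) ≥ 0} and ℤ_13^× = {x ∈ ℤ_13 : v_13(x) = 0}. Here v_13(442/61) = v_13(num) − v_13(den) = 1; compare against these criteria.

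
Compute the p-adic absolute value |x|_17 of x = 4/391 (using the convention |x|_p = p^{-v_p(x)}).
|4/391|_17 = 17

Step 1 — compute v_17(x) by factoring powers of 17 out of the numerator and denominator: v_17(4/391) = -1. Step 2 — apply |x|_p = p^{-v_p(x)} = 17^{1} = 17.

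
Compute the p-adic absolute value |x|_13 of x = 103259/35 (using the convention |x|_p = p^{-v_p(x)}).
|103259/35|_13 = 1/2197

Step 1 — compute v_13(x) by factoring powers of 13 out of the numerator and denominator: v_13(103259/35) = 3. Step 2 — apply |x|_p = p^{-v_p(x)} = 13^{-3} = 1/2197.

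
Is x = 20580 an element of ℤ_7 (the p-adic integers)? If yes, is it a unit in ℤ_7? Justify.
x ∈ ℤ_7 but not a unit; v_7(x) = 3 > 0

ℤ_7 = {x ∈ ℚ_7 : v_7(x) ≥ 0} and ℤ_7^× = {x ∈ ℤ_7 : v_7(x) = 0}. Here v_7(20580) = v_7(num) − v_7(den) = 3; compare against these criteria.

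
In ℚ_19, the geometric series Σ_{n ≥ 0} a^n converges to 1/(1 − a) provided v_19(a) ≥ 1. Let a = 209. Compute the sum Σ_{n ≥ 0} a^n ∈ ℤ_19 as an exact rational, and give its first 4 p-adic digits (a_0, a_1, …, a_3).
Σ a^n = 1/(1 − a) = -1/208;  first 4 digits = (1, 11, 7, 7)

v_19(a) = 1 ≥ 1, so the series converges in ℤ_19 to 1/(1 − a) = 1/(1 − 209) = -1/208. Expand this rational in ℤ_19: compute digits iteratively via d_i = x_i mod 19, x_{i+1} = (x_i − d_i)/19. The first 4 digits are (1, 11, 7, 7).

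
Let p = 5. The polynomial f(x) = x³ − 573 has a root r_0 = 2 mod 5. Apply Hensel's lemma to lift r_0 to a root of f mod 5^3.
r_2 = 47 (mod 125)

Hensel: r_{i+1} = r_i − f(r_i)/f′(r_i) mod 5^{i+2}, where f′(x) = 3x². Iterate:
  r_0 = 2 (mod 5)
  r_1 = 22 (mod 25)
  r_2 = 47 (mod 125)
Final: r = 47 with f(r) ≡ 0 mod 5^3.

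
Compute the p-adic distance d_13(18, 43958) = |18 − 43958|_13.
d_13(18, 43958) = 1/2197

Step 1 — x − y = 18 − 43958 = -43940. Step 2 — v_13(-43940) = 3 (factor: -43940 = −(13^3 · 20); the sign does not affect v_p). Step 3 — |x − y|_13 = 13^{-3} = 1/2197.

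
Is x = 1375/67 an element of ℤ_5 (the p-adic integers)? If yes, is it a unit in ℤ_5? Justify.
x ∈ ℤ_5 but not a unit; v_5(x) = 3 > 0

ℤ_5 = {x ∈ ℚ_5 : v_5(x) ≥ 0} and ℤ_5^× = {x ∈ ℤ_5 : v_5(x) = 0}. Here v_5(1375/67) = v_5(num) − v_5(den) = 3; compare against these criteria.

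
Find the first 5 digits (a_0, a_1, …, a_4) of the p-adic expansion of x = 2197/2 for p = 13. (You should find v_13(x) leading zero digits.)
(a_0, …, a_4) = (0, 0, 0, 7, 6)

v_13(2197/2) = 3, so a_0 = ... = a_2 = 0. Factor out: x = 13^3 · u with u = 1/2 a unit in ℤ_13. Expand u iteratively via a_{v+i} = u_i mod 13, u_{i+1} = (u_i − a_{v+i})/13:
  u_0 = 1/2;  a_3 = 7;  u_1 = (u_0 − 7)/13 = -1/2
  u_1 = -1/2;  a_4 = 6;  u_2 = (u_1 − 6)/13 = -1/2
Digits: (0, 0, 0, 7, 6).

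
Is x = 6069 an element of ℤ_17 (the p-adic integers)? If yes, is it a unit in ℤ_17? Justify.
x ∈ ℤ_17 but not a unit; v_17(x) = 2 > 0

ℤ_17 = {x ∈ ℚ_17 : v_17(x) ≥ 0} and ℤ_17^× = {x ∈ ℤ_17 : v_17(x) = 0}. Here v_17(6069) = v_17(num) − v_17(den) = 2; compare against these criteria.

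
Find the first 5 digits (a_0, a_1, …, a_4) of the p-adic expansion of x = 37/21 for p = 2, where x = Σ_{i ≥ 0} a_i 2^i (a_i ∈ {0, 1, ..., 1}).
(a_0, …, a_4) = (1, 0, 0, 0, 1)

v_2(37/21) = 0 (numerator and denominator both coprime to 2), so x ∈ ℤ_2^×. Compute digits iteratively via a_i = x_i mod 2, x_{i+1} = (x_i − a_i)/2, with x_0 = x:
  x_0 = 37/21;  a_0 = 1;  x_1 = (x_0 − 1)/2 = 8/21
  x_1 = 8/21;  a_1 = 0;  x_2 = (x_1 − 0)/2 = 4/21
  x_2 = 4/21;  a_2 = 0;  x_3 = (x_2 − 0)/2 = 2/21
  x_3 = 2/21;  a_3 = 0;  x_4 = (x_3 − 0)/2 = 1/21
  x_4 = 1/21;  a_4 = 1;  x_5 = (x_4 − 1)/2 = -10/21
Digits: (1, 0, 0, 0, 1).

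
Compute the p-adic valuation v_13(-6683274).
v_13(-6683274) = 5

v_13(n) is the largest exponent k such that 13^k divides n. Factor out: -6683274 = -13^5 · 18. (Sign doesn't affect v_p.) So v_13(-6683274) = 5.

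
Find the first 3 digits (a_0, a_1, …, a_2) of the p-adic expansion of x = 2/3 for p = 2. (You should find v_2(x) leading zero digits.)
(a_0, …, a_2) = (0, 1, 1)

v_2(2/3) = 1, so a_0 = ... = a_0 = 0. Factor out: x = 2^1 · u with u = 1/3 a unit in ℤ_2. Expand u iteratively via a_{v+i} = u_i mod 2, u_{i+1} = (u_i − a_{v+i})/2:
  u_0 = 1/3;  a_1 = 1;  u_1 = (u_0 − 1)/2 = -1/3
  u_1 = -1/3;  a_2 = 1;  u_2 = (u_1 − 1)/2 = -2/3
Digits: (0, 1, 1).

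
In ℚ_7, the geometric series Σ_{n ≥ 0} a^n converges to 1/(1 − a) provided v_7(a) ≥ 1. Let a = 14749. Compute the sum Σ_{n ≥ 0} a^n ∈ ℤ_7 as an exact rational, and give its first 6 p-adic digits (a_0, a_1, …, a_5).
Σ a^n = 1/(1 − a) = -1/14748;  first 6 digits = (1, 0, 0, 1, 6, 0)

v_7(a) = 3 ≥ 1, so the series converges in ℤ_7 to 1/(1 − a) = 1/(1 − 14749) = -1/14748. Expand this rational in ℤ_7: compute digits iteratively via d_i = x_i mod 7, x_{i+1} = (x_i − d_i)/7. The first 6 digits are (1, 0, 0, 1, 6, 0).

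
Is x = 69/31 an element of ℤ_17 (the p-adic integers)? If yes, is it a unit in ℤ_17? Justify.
x ∈ ℤ_17^× (unit); v_17(x) = 0

ℤ_17 = {x ∈ ℚ_17 : v_17(x) ≥ 0} and ℤ_17^× = {x ∈ ℤ_17 : v_17(x) = 0}. Here v_17(69/31) = v_17(num) − v_17(den) = 0; compare against these criteria.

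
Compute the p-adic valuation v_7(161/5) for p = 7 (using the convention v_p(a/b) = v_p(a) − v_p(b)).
v_7(161/5) = 1

Factor powers of 7 from the numerator and denominator of the reduced fraction: 161 = 7^1 · 23 and 5 = 7^0 · 5. Apply v_p(a/b) = v_p(a) − v_p(b): v_7(161/5) = 1 − 0 = 1.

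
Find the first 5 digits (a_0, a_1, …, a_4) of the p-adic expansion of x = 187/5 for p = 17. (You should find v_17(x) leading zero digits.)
(a_0, …, a_4) = (0, 9, 3, 10, 13)

v_17(187/5) = 1, so a_0 = ... = a_0 = 0. Factor out: x = 17^1 · u with u = 11/5 a unit in ℤ_17. Expand u iteratively via a_{v+i} = u_i mod 17, u_{i+1} = (u_i − a_{v+i})/17:
  u_0 = 11/5;  a_1 = 9;  u_1 = (u_0 − 9)/17 = -2/5
  u_1 = -2/5;  a_2 = 3;  u_2 = (u_1 − 3)/17 = -1/5
  u_2 = -1/5;  a_3 = 10;  u_3 = (u_2 − 10)/17 = -3/5
  u_3 = -3/5;  a_4 = 13;  u_4 = (u_3 − 13)/17 = -4/5
Digits: (0, 9, 3, 10, 13).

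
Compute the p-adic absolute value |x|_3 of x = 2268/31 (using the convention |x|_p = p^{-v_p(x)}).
|2268/31|_3 = 1/81

Step 1 — compute v_3(x) by factoring powers of 3 out of the numerator and denominator: v_3(2268/31) = 4. Step 2 — apply |x|_p = p^{-v_p(x)} = 3^{-4} = 1/81.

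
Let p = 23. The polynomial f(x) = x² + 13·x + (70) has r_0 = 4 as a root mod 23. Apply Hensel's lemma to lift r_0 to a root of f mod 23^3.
r_2 = 3247 (mod 12167)

Hensel: r_{i+1} = r_i − f(r_i)·(f′(r_i))^{-1} mod 23^{i+2}, f′(x) = 2x + 13. Iterate:
  r_0 = 4 (mod 23)
  r_1 = 73 (mod 529)
  r_2 = 3247 (mod 12167)
Final: r = 3247 satisfies f(r) ≡ 0 mod 23^3.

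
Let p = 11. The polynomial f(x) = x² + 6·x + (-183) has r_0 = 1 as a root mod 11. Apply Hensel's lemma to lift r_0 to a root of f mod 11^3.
r_2 = 628 (mod 1331)

Hensel: r_{i+1} = r_i − f(r_i)·(f′(r_i))^{-1} mod 11^{i+2}, f′(x) = 2x + 6. Iterate:
  r_0 = 1 (mod 11)
  r_1 = 23 (mod 121)
  r_2 = 628 (mod 1331)
Final: r = 628 satisfies f(r) ≡ 0 mod 11^3.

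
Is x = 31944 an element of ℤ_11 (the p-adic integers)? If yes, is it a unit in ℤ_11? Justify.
x ∈ ℤ_11 but not a unit; v_11(x) = 3 > 0

ℤ_11 = {x ∈ ℚ_11 : v_11(x) ≥ 0} and ℤ_11^× = {x ∈ ℤ_11 : v_11(x) = 0}. Here v_11(31944) = v_11(num) − v_11(den) = 3; compare against these criteria.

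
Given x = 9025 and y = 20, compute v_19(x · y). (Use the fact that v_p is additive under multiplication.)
v_19(180500) = 2

v_p(x) = 2 (factor: 9025 = 19^2 · 25); v_p(y) = 0 (factor: 20 = 19^0 · 20). Additivity: v_p(xy) = v_p(x) + v_p(y) = 2 + 0 = 2. (Direct check: xy = 180500 = 19^2 · (500).)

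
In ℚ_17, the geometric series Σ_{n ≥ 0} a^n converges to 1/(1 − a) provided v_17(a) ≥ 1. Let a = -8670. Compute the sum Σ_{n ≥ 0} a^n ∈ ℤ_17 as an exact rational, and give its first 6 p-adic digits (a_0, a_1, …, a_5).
Σ a^n = 1/(1 − a) = 1/8671;  first 6 digits = (1, 0, 4, 15, 15, 1)

v_17(a) = 2 ≥ 1, so the series converges in ℤ_17 to 1/(1 − a) = 1/(1 − (-8670)) = 1/8671. Expand this rational in ℤ_17: compute digits iteratively via d_i = x_i mod 17, x_{i+1} = (x_i − d_i)/17. The first 6 digits are (1, 0, 4, 15, 15, 1).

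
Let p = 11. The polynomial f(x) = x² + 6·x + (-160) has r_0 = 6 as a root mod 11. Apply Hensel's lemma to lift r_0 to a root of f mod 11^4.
r_3 = 14625 (mod 14641)

Hensel: r_{i+1} = r_i − f(r_i)·(f′(r_i))^{-1} mod 11^{i+2}, f′(x) = 2x + 6. Iterate:
  r_0 = 6 (mod 11)
  r_1 = 105 (mod 121)
  r_2 = 1315 (mod 1331)
  r_3 = 14625 (mod 14641)
Final: r = 14625 satisfies f(r) ≡ 0 mod 11^4.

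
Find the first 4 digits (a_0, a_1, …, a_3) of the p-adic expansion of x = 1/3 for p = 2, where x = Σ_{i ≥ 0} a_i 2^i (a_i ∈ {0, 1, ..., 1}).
(a_0, …, a_3) = (1, 1, 0, 1)

v_2(1/3) = 0 (numerator and denominator both coprime to 2), so x ∈ ℤ_2^×. Compute digits iteratively via a_i = x_i mod 2, x_{i+1} = (x_i − a_i)/2, with x_0 = x:
  x_0 = 1/3;  a_0 = 1;  x_1 = (x_0 − 1)/2 = -1/3
  x_1 = -1/3;  a_1 = 1;  x_2 = (x_1 − 1)/2 = -2/3
  x_2 = -2/3;  a_2 = 0;  x_3 = (x_2 − 0)/2 = -1/3
  x_3 = -1/3;  a_3 = 1;  x_4 = (x_3 − 1)/2 = -2/3
Digits: (1, 1, 0, 1).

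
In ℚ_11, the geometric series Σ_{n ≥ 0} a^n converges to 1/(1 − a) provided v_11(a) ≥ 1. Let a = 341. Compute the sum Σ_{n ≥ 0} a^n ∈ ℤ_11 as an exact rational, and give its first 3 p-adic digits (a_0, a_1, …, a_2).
Σ a^n = 1/(1 − a) = -1/340;  first 3 digits = (1, 9, 6)

v_11(a) = 1 ≥ 1, so the series converges in ℤ_11 to 1/(1 − a) = 1/(1 − 341) = -1/340. Expand this rational in ℤ_11: compute digits iteratively via d_i = x_i mod 11, x_{i+1} = (x_i − d_i)/11. The first 3 digits are (1, 9, 6).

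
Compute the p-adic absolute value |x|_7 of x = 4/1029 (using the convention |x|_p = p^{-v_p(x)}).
|4/1029|_7 = 343

Step 1 — compute v_7(x) by factoring powers of 7 out of the numerator and denominator: v_7(4/1029) = -3. Step 2 — apply |x|_p = p^{-v_p(x)} = 7^{3} = 343.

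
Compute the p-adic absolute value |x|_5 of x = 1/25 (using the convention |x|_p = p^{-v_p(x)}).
|1/25|_5 = 25

Step 1 — compute v_5(x) by factoring powers of 5 out of the numerator and denominator: v_5(1/25) = -2. Step 2 — apply |x|_p = p^{-v_p(x)} = 5^{2} = 25.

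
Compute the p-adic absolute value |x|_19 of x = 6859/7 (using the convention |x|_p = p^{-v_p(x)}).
|6859/7|_19 = 1/6859

Step 1 — compute v_19(x) by factoring powers of 19 out of the numerator and denominator: v_19(6859/7) = 3. Step 2 — apply |x|_p = p^{-v_p(x)} = 19^{-3} = 1/6859.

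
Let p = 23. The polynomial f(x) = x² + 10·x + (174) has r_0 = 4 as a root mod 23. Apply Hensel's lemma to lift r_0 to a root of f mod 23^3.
r_2 = 7985 (mod 12167)

Hensel: r_{i+1} = r_i − f(r_i)·(f′(r_i))^{-1} mod 23^{i+2}, f′(x) = 2x + 10. Iterate:
  r_0 = 4 (mod 23)
  r_1 = 50 (mod 529)
  r_2 = 7985 (mod 12167)
Final: r = 7985 satisfies f(r) ≡ 0 mod 23^3.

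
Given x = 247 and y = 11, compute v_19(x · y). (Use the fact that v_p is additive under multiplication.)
v_19(2717) = 1

v_p(x) = 1 (factor: 247 = 19^1 · 13); v_p(y) = 0 (factor: 11 = 19^0 · 11). Additivity: v_p(xy) = v_p(x) + v_p(y) = 1 + 0 = 1. (Direct check: xy = 2717 = 19^1 · (143).)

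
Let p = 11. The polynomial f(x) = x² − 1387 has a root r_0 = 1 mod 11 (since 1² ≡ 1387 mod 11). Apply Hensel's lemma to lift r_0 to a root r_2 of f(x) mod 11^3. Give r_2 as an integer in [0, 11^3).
r_2 = 815 (mod 1331)

Hensel's recurrence: r_{i+1} = r_i − f(r_i)·(f′(r_i))^{-1} mod 11^{i+2}, with f′(x) = 2x. Iterate:
  r_0 = 1 (mod 11)
  r_1 = 89 (mod 121)
  r_2 = 815 (mod 1331)
Final: r_2 = 815, and one checks f(r_2) ≡ 0 mod 11^3.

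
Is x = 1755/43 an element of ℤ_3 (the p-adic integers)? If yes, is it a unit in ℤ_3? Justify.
x ∈ ℤ_3 but not a unit; v_3(x) = 3 > 0

ℤ_3 = {x ∈ ℚ_3 : v_3(x) ≥ 0} and ℤ_3^× = {x ∈ ℤ_3 : v_3(x) = 0}. Here v_3(1755/43) = v_3(num) − v_3(den) = 3; compare against these criteria.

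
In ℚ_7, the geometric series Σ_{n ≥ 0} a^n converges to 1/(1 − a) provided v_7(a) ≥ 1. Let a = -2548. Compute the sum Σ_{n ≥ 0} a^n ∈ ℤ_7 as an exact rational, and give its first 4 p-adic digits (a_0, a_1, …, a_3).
Σ a^n = 1/(1 − a) = 1/2549;  first 4 digits = (1, 0, 4, 6)

v_7(a) = 2 ≥ 1, so the series converges in ℤ_7 to 1/(1 − a) = 1/(1 − (-2548)) = 1/2549. Expand this rational in ℤ_7: compute digits iteratively via d_i = x_i mod 7, x_{i+1} = (x_i − d_i)/7. The first 4 digits are (1, 0, 4, 6).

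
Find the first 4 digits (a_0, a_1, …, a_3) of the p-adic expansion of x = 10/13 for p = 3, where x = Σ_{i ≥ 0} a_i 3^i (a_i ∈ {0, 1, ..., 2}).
(a_0, …, a_3) = (1, 2, 0, 0)

v_3(10/13) = 0 (numerator and denominator both coprime to 3), so x ∈ ℤ_3^×. Compute digits iteratively via a_i = x_i mod 3, x_{i+1} = (x_i − a_i)/3, with x_0 = x:
  x_0 = 10/13;  a_0 = 1;  x_1 = (x_0 − 1)/3 = -1/13
  x_1 = -1/13;  a_1 = 2;  x_2 = (x_1 − 2)/3 = -9/13
  x_2 = -9/13;  a_2 = 0;  x_3 = (x_2 − 0)/3 = -3/13
  x_3 = -3/13;  a_3 = 0;  x_4 = (x_3 − 0)/3 = -1/13
Digits: (1, 2, 0, 0).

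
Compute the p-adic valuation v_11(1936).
v_11(1936) = 2

v_11(n) is the largest exponent k such that 11^k divides n. Factor out: 1936 = 11^2 · 16. (Sign doesn't affect v_p.) So v_11(1936) = 2.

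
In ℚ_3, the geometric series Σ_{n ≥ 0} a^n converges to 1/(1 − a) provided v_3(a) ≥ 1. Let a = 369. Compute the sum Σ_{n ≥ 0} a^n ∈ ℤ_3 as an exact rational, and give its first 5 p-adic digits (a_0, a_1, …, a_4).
Σ a^n = 1/(1 − a) = -1/368;  first 5 digits = (1, 0, 2, 1, 2)

v_3(a) = 2 ≥ 1, so the series converges in ℤ_3 to 1/(1 − a) = 1/(1 − 369) = -1/368. Expand this rational in ℤ_3: compute digits iteratively via d_i = x_i mod 3, x_{i+1} = (x_i − d_i)/3. The first 5 digits are (1, 0, 2, 1, 2).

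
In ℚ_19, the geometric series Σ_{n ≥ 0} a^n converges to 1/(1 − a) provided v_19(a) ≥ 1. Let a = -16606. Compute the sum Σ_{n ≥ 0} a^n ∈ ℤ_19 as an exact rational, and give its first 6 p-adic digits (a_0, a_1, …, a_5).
Σ a^n = 1/(1 − a) = 1/16607;  first 6 digits = (1, 0, 11, 16, 6, 16)

v_19(a) = 2 ≥ 1, so the series converges in ℤ_19 to 1/(1 − a) = 1/(1 − (-16606)) = 1/16607. Expand this rational in ℤ_19: compute digits iteratively via d_i = x_i mod 19, x_{i+1} = (x_i − d_i)/19. The first 6 digits are (1, 0, 11, 16, 6, 16).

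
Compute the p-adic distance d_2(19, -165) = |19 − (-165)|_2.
d_2(19, -165) = 1/8

Step 1 — x − y = 19 − (-165) = 184. Step 2 — v_2(184) = 3 (factor: 184 = (2^3 · 23); the sign does not affect v_p). Step 3 — |x − y|_2 = 2^{-3} = 1/8.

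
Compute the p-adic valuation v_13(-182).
v_13(-182) = 1

v_13(n) is the largest exponent k such that 13^k divides n. Factor out: -182 = -13^1 · 14. (Sign doesn't affect v_p.) So v_13(-182) = 1.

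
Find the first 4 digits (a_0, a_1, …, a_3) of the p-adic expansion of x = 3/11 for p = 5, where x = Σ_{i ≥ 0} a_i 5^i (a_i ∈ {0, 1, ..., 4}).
(a_0, …, a_3) = (3, 4, 0, 3)

v_5(3/11) = 0 (numerator and denominator both coprime to 5), so x ∈ ℤ_5^×. Compute digits iteratively via a_i = x_i mod 5, x_{i+1} = (x_i − a_i)/5, with x_0 = x:
  x_0 = 3/11;  a_0 = 3;  x_1 = (x_0 − 3)/5 = -6/11
  x_1 = -6/11;  a_1 = 4;  x_2 = (x_1 − 4)/5 = -10/11
  x_2 = -10/11;  a_2 = 0;  x_3 = (x_2 − 0)/5 = -2/11
  x_3 = -2/11;  a_3 = 3;  x_4 = (x_3 − 3)/5 = -7/11
Digits: (3, 4, 0, 3).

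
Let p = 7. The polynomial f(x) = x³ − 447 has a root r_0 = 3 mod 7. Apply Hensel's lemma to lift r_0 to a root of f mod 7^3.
r_2 = 24 (mod 343)

Hensel: r_{i+1} = r_i − f(r_i)/f′(r_i) mod 7^{i+2}, where f′(x) = 3x². Iterate:
  r_0 = 3 (mod 7)
  r_1 = 24 (mod 49)
  r_2 = 24 (mod 343)
Final: r = 24 with f(r) ≡ 0 mod 7^3.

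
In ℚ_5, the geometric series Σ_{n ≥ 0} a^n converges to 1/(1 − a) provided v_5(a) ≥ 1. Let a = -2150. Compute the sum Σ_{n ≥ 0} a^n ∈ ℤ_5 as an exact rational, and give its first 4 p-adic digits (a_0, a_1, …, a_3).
Σ a^n = 1/(1 − a) = 1/2151;  first 4 digits = (1, 0, 4, 2)

v_5(a) = 2 ≥ 1, so the series converges in ℤ_5 to 1/(1 − a) = 1/(1 − (-2150)) = 1/2151. Expand this rational in ℤ_5: compute digits iteratively via d_i = x_i mod 5, x_{i+1} = (x_i − d_i)/5. The first 4 digits are (1, 0, 4, 2).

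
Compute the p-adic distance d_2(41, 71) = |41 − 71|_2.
d_2(41, 71) = 1/2

Step 1 — x − y = 41 − 71 = -30. Step 2 — v_2(-30) = 1 (factor: -30 = −(2^1 · 15); the sign does not affect v_p). Step 3 — |x − y|_2 = 2^{-1} = 1/2.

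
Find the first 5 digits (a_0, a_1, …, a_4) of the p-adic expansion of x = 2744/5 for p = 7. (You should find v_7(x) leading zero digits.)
(a_0, …, a_4) = (0, 0, 0, 3, 4)

v_7(2744/5) = 3, so a_0 = ... = a_2 = 0. Factor out: x = 7^3 · u with u = 8/5 a unit in ℤ_7. Expand u iteratively via a_{v+i} = u_i mod 7, u_{i+1} = (u_i − a_{v+i})/7:
  u_0 = 8/5;  a_3 = 3;  u_1 = (u_0 − 3)/7 = -1/5
  u_1 = -1/5;  a_4 = 4;  u_2 = (u_1 − 4)/7 = -3/5
Digits: (0, 0, 0, 3, 4).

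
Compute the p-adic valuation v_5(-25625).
v_5(-25625) = 4

v_5(n) is the largest exponent k such that 5^k divides n. Factor out: -25625 = -5^4 · 41. (Sign doesn't affect v_p.) So v_5(-25625) = 4.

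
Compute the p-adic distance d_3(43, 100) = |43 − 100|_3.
d_3(43, 100) = 1/3

Step 1 — x − y = 43 − 100 = -57. Step 2 — v_3(-57) = 1 (factor: -57 = −(3^1 · 19); the sign does not affect v_p). Step 3 — |x − y|_3 = 3^{-1} = 1/3.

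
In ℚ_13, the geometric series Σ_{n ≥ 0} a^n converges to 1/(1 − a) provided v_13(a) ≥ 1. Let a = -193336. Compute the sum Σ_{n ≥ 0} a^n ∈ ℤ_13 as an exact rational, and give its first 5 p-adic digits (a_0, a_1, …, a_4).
Σ a^n = 1/(1 − a) = 1/193337;  first 5 digits = (1, 0, 0, 3, 6)

v_13(a) = 3 ≥ 1, so the series converges in ℤ_13 to 1/(1 − a) = 1/(1 − (-193336)) = 1/193337. Expand this rational in ℤ_13: compute digits iteratively via d_i = x_i mod 13, x_{i+1} = (x_i − d_i)/13. The first 5 digits are (1, 0, 0, 3, 6).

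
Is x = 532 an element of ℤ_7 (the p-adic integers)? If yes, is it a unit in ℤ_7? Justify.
x ∈ ℤ_7 but not a unit; v_7(x) = 1 > 0

ℤ_7 = {x ∈ ℚ_7 : v_7(x) ≥ 0} and ℤ_7^× = {x ∈ ℤ_7 : v_7(x) = 0}. Here v_7(532) = v_7(num) − v_7(den) = 1; compare against these criteria.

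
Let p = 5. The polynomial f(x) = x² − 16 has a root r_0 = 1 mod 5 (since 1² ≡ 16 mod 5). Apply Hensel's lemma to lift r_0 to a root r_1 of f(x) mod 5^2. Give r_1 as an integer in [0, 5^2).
r_1 = 21 (mod 25)

Hensel's recurrence: r_{i+1} = r_i − f(r_i)·(f′(r_i))^{-1} mod 5^{i+2}, with f′(x) = 2x. Iterate:
  r_0 = 1 (mod 5)
  r_1 = 21 (mod 25)
Final: r_1 = 21, and one checks f(r_1) ≡ 0 mod 5^2.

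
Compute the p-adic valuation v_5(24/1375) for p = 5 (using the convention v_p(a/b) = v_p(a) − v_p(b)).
v_5(24/1375) = -3

Factor powers of 5 from the numerator and denominator of the reduced fraction: 24 = 5^0 · 24 and 1375 = 5^3 · 11. Apply v_p(a/b) = v_p(a) − v_p(b): v_5(24/1375) = 0 − 3 = -3.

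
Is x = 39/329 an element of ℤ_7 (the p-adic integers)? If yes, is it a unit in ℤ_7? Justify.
x ∉ ℤ_7 (v_7(x) = -1 < 0)

ℤ_7 = {x ∈ ℚ_7 : v_7(x) ≥ 0} and ℤ_7^× = {x ∈ ℤ_7 : v_7(x) = 0}. Here v_7(39/329) = v_7(num) − v_7(den) = -1; compare against these criteria.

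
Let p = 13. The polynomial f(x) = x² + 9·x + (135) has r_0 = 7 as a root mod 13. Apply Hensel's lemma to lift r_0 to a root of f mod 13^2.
r_1 = 33 (mod 169)

Hensel: r_{i+1} = r_i − f(r_i)·(f′(r_i))^{-1} mod 13^{i+2}, f′(x) = 2x + 9. Iterate:
  r_0 = 7 (mod 13)
  r_1 = 33 (mod 169)
Final: r = 33 satisfies f(r) ≡ 0 mod 13^2.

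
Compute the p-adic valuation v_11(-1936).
v_11(-1936) = 2

v_11(n) is the largest exponent k such that 11^k divides n. Factor out: -1936 = -11^2 · 16. (Sign doesn't affect v_p.) So v_11(-1936) = 2.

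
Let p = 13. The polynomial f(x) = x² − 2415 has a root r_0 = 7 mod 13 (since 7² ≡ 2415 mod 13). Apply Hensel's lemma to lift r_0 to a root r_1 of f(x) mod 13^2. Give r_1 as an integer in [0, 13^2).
r_1 = 7 (mod 169)

Hensel's recurrence: r_{i+1} = r_i − f(r_i)·(f′(r_i))^{-1} mod 13^{i+2}, with f′(x) = 2x. Iterate:
  r_0 = 7 (mod 13)
  r_1 = 7 (mod 169)
Final: r_1 = 7, and one checks f(r_1) ≡ 0 mod 13^2.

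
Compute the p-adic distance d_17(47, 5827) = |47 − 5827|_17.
d_17(47, 5827) = 1/289

Step 1 — x − y = 47 − 5827 = -5780. Step 2 — v_17(-5780) = 2 (factor: -5780 = −(17^2 · 20); the sign does not affect v_p). Step 3 — |x − y|_17 = 17^{-2} = 1/289.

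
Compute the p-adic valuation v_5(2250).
v_5(2250) = 3

v_5(n) is the largest exponent k such that 5^k divides n. Factor out: 2250 = 5^3 · 18. (Sign doesn't affect v_p.) So v_5(2250) = 3.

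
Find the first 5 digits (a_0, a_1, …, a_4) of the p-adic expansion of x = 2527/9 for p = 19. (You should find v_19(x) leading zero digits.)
(a_0, …, a_4) = (0, 0, 5, 4, 4)

v_19(2527/9) = 2, so a_0 = ... = a_1 = 0. Factor out: x = 19^2 · u with u = 7/9 a unit in ℤ_19. Expand u iteratively via a_{v+i} = u_i mod 19, u_{i+1} = (u_i − a_{v+i})/19:
  u_0 = 7/9;  a_2 = 5;  u_1 = (u_0 − 5)/19 = -2/9
  u_1 = -2/9;  a_3 = 4;  u_2 = (u_1 − 4)/19 = -2/9
  u_2 = -2/9;  a_4 = 4;  u_3 = (u_2 − 4)/19 = -2/9
Digits: (0, 0, 5, 4, 4).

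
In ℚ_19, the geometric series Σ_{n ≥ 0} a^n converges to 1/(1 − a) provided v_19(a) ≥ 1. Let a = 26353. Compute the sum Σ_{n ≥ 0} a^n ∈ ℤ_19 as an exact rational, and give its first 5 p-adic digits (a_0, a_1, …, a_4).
Σ a^n = 1/(1 − a) = -1/26352;  first 5 digits = (1, 0, 16, 3, 9)

v_19(a) = 2 ≥ 1, so the series converges in ℤ_19 to 1/(1 − a) = 1/(1 − 26353) = -1/26352. Expand this rational in ℤ_19: compute digits iteratively via d_i = x_i mod 19, x_{i+1} = (x_i − d_i)/19. The first 5 digits are (1, 0, 16, 3, 9).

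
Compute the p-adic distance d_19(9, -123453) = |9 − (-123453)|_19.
d_19(9, -123453) = 1/6859

Step 1 — x − y = 9 − (-123453) = 123462. Step 2 — v_19(123462) = 3 (factor: 123462 = (19^3 · 18); the sign does not affect v_p). Step 3 — |x − y|_19 = 19^{-3} = 1/6859.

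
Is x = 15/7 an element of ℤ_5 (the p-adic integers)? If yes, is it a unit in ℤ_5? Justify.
x ∈ ℤ_5 but not a unit; v_5(x) = 1 > 0

ℤ_5 = {x ∈ ℚ_5 : v_5(x) ≥ 0} and ℤ_5^× = {x ∈ ℤ_5 : v_5(x) = 0}. Here v_5(15/7) = v_5(num) − v_5(den) = 1; compare against these criteria.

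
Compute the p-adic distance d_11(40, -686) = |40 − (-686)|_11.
d_11(40, -686) = 1/121

Step 1 — x − y = 40 − (-686) = 726. Step 2 — v_11(726) = 2 (factor: 726 = (11^2 · 6); the sign does not affect v_p). Step 3 — |x − y|_11 = 11^{-2} = 1/121.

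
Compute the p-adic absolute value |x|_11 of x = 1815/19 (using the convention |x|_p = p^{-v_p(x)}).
|1815/19|_11 = 1/121

Step 1 — compute v_11(x) by factoring powers of 11 out of the numerator and denominator: v_11(1815/19) = 2. Step 2 — apply |x|_p = p^{-v_p(x)} = 11^{-2} = 1/121.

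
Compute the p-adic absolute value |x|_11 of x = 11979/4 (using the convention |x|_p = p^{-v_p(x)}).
|11979/4|_11 = 1/1331

Step 1 — compute v_11(x) by factoring powers of 11 out of the numerator and denominator: v_11(11979/4) = 3. Step 2 — apply |x|_p = p^{-v_p(x)} = 11^{-3} = 1/1331.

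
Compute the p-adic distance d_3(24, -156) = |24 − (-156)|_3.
d_3(24, -156) = 1/9

Step 1 — x − y = 24 − (-156) = 180. Step 2 — v_3(180) = 2 (factor: 180 = (3^2 · 20); the sign does not affect v_p). Step 3 — |x − y|_3 = 3^{-2} = 1/9.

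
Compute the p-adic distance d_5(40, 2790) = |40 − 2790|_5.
d_5(40, 2790) = 1/125

Step 1 — x − y = 40 − 2790 = -2750. Step 2 — v_5(-2750) = 3 (factor: -2750 = −(5^3 · 22); the sign does not affect v_p). Step 3 — |x − y|_5 = 5^{-3} = 1/125.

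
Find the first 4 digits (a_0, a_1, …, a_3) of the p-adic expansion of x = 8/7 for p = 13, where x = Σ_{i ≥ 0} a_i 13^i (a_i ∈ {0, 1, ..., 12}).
(a_0, …, a_3) = (3, 11, 1, 11)

v_13(8/7) = 0 (numerator and denominator both coprime to 13), so x ∈ ℤ_13^×. Compute digits iteratively via a_i = x_i mod 13, x_{i+1} = (x_i − a_i)/13, with x_0 = x:
  x_0 = 8/7;  a_0 = 3;  x_1 = (x_0 − 3)/13 = -1/7
  x_1 = -1/7;  a_1 = 11;  x_2 = (x_1 − 11)/13 = -6/7
  x_2 = -6/7;  a_2 = 1;  x_3 = (x_2 − 1)/13 = -1/7
  x_3 = -1/7;  a_3 = 11;  x_4 = (x_3 − 11)/13 = -6/7
Digits: (3, 11, 1, 11).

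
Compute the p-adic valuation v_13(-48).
v_13(-48) = 0

v_13(n) is the largest exponent k such that 13^k divides n. Factor out: -48 = -13^0 · 48. (Sign doesn't affect v_p.) So v_13(-48) = 0.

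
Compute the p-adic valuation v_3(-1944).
v_3(-1944) = 5

v_3(n) is the largest exponent k such that 3^k divides n. Factor out: -1944 = -3^5 · 8. (Sign doesn't affect v_p.) So v_3(-1944) = 5.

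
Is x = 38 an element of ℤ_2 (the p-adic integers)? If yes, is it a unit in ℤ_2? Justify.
x ∈ ℤ_2 but not a unit; v_2(x) = 1 > 0

ℤ_2 = {x ∈ ℚ_2 : v_2(x) ≥ 0} and ℤ_2^× = {x ∈ ℤ_2 : v_2(x) = 0}. Here v_2(38) = v_2(num) − v_2(den) = 1; compare against these criteria.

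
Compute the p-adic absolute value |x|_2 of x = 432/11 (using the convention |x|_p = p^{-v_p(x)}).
|432/11|_2 = 1/16

Step 1 — compute v_2(x) by factoring powers of 2 out of the numerator and denominator: v_2(432/11) = 4. Step 2 — apply |x|_p = p^{-v_p(x)} = 2^{-4} = 1/16.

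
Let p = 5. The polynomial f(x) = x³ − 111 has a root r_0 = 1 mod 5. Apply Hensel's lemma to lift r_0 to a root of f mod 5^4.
r_3 = 221 (mod 625)

Hensel: r_{i+1} = r_i − f(r_i)/f′(r_i) mod 5^{i+2}, where f′(x) = 3x². Iterate:
  r_0 = 1 (mod 5)
  r_1 = 21 (mod 25)
  r_2 = 96 (mod 125)
  r_3 = 221 (mod 625)
Final: r = 221 with f(r) ≡ 0 mod 5^4.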